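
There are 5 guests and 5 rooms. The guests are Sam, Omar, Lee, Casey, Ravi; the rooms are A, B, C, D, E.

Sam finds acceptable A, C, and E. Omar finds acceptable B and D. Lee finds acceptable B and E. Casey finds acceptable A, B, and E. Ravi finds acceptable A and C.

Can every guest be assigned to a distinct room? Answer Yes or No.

One maximum matching: Sam→E, Omar→D, Lee→B, Casey→A, Ravi→C.
Every guest is matched, so this is a perfect matching.

Yes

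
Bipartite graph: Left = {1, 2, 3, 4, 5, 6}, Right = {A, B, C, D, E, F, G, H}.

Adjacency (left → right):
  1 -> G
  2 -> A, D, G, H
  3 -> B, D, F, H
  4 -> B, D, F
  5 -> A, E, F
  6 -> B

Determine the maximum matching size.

One maximum matching: 1–G, 2–H, 3–D, 4–F, 5–E, 6–B.
All 6 left vertices are matched, so no larger matching exists.

6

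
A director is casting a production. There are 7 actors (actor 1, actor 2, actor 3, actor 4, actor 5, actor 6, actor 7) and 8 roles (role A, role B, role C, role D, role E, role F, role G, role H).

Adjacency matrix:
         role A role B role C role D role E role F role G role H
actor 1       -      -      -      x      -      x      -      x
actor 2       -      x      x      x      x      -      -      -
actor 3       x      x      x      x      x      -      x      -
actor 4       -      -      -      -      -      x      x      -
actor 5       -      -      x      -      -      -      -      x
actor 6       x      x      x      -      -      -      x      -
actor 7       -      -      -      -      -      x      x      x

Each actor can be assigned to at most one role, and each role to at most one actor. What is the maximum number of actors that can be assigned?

One maximum matching: actor 1→role D, actor 2→role E, actor 3→role C, actor 4→role F, actor 5→role H, actor 6→role B, actor 7→role G.
This saturates every actor, so 7 is the maximum.

7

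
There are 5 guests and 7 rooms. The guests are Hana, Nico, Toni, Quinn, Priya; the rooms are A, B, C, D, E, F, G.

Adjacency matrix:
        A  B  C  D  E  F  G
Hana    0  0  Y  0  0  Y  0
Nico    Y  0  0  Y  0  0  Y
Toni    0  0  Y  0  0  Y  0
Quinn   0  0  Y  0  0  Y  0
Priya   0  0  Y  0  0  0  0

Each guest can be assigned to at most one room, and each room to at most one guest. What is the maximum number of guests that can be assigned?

A valid assignment of size 3: Hana-C, Nico-G, Toni-F.
The set {Hana, Toni, Quinn, Priya} has only 2 neighbours ({C, F}), so by Hall's theorem at most 3 of the 5 guests can be matched.

3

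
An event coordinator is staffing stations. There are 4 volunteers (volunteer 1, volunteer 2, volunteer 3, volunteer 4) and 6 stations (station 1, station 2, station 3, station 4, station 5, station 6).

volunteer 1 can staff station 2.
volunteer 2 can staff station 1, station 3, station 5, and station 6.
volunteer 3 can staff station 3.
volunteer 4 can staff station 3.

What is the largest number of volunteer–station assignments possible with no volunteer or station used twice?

One maximum matching: volunteer 1→station 2, volunteer 2→station 1, volunteer 3→station 3.
The set {volunteer 3, volunteer 4} has only 1 neighbour ({station 3}), so by Hall's theorem at most 3 of the 4 volunteers can be matched.

3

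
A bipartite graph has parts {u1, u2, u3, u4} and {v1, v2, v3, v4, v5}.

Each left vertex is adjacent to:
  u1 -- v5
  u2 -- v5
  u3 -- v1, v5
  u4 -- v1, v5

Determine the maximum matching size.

One maximum matching: u1→v5, u3→v1.
The set {u1, u2, u3, u4} has only 2 neighbours ({v1, v5}), so by Hall's theorem at most 2 of the 4 left vertices can be matched.

2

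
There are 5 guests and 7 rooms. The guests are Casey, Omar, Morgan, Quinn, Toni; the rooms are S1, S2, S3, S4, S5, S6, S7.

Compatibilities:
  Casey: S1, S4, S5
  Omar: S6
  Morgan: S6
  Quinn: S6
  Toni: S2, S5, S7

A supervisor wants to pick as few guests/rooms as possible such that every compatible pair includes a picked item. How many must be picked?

The 3 edges Casey–S4, Omar–S6, Toni–S2 form a matching, so any vertex cover needs at least 3 vertices (one per matched edge).
Conversely {Casey, Toni, S6} meets every edge and has exactly 3 vertices, so 3 is optimal.

3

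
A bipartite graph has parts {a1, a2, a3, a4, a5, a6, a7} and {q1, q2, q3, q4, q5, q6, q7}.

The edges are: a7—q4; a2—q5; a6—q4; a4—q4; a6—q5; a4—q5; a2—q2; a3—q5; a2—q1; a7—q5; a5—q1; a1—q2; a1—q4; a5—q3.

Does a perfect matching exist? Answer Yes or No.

No

The set {a3, a4, a6, a7} has only 2 neighbours ({q4, q5}), so by Hall's theorem at most 5 of the 7 left vertices can be matched.
Hence no matching covers every left vertex.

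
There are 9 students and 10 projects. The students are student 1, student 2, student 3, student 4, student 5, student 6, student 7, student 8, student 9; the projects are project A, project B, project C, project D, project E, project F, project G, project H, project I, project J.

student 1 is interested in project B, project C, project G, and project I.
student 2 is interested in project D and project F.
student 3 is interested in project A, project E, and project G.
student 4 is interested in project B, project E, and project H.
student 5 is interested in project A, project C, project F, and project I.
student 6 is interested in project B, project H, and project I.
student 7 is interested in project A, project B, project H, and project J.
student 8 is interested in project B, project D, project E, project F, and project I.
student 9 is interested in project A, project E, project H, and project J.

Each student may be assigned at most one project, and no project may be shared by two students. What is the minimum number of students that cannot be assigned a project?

For example, pair student 1-project G, student 2-project D, student 3-project A, student 4-project B, student 5-project C, student 6-project I, student 7-project J, student 8-project F, student 9-project E.
This saturates every student, so 9 is the maximum.
That matches 9 of the 9, leaving 0 unmatched; no matching can do better.

0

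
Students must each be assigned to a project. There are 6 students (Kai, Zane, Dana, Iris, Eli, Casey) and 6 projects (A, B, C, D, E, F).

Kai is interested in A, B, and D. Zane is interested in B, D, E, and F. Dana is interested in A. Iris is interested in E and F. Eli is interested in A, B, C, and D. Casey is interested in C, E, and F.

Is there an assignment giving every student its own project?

For example, pair Kai–D, Zane–B, Dana–A, Iris–F, Eli–C, Casey–E.
All 6 students are covered.

Yes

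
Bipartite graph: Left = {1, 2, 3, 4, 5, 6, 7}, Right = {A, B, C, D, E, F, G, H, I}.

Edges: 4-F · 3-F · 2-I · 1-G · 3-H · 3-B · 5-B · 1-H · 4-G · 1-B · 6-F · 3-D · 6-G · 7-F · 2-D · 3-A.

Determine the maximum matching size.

6

A valid assignment of size 6: 1→H, 2→D, 3→A, 4→G, 5→B, 6→F.
The set {4, 6, 7} has only 2 neighbours ({F, G}), so by Hall's theorem at most 6 of the 7 left vertices can be matched.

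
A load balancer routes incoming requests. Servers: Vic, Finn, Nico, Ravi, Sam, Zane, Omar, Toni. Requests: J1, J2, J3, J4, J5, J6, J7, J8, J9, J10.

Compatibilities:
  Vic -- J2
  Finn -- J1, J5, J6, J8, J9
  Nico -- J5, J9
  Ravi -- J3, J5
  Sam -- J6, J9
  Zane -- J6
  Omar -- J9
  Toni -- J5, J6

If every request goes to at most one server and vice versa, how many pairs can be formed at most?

A valid assignment of size 6: Vic-J2, Finn-J1, Nico-J5, Ravi-J3, Sam-J9, Zane-J6.
The set {Nico, Sam, Zane, Omar, Toni} has only 3 neighbours ({J5, J6, J9}), so by Hall's theorem at most 6 of the 8 servers can be matched.

6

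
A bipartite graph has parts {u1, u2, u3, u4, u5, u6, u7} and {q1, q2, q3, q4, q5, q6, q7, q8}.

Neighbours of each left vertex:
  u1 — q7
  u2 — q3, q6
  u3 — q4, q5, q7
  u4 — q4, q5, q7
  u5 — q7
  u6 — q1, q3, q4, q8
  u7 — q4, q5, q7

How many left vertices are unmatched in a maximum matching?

For example, pair u1-q7, u2-q6, u3-q4, u4-q5, u6-q8.
The set {u1, u3, u4, u5, u7} has only 3 neighbours ({q4, q5, q7}), so by Hall's theorem at most 5 of the 7 left vertices can be matched.
That matches 5 of the 7, leaving 2 unmatched; no matching can do better.

2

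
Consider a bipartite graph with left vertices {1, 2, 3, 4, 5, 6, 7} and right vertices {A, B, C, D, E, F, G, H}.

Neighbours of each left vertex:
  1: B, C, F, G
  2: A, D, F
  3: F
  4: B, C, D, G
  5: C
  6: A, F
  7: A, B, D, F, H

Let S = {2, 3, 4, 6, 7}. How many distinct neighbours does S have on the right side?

The union of neighbours of {2, 3, 4, 6, 7} is {A, B, C, D, F, G, H}, which has 7 elements.
Since |N(S)| = 7 ≥ |S| = 5, Hall's condition holds for this subset.

7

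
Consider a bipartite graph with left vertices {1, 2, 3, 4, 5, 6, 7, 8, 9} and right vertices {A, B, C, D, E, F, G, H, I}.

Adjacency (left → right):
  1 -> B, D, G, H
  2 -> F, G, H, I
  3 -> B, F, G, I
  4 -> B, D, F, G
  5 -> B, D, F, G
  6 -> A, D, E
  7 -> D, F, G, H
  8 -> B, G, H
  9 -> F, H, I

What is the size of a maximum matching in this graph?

7

A valid assignment of size 7: 1–G, 2–H, 3–I, 4–B, 5–D, 6–E, 7–F.
The set {1, 2, 3, 4, 5, 7, 8, 9} has only 6 neighbours ({B, D, F, G, H, I}), so by Hall's theorem at most 7 of the 9 left vertices can be matched.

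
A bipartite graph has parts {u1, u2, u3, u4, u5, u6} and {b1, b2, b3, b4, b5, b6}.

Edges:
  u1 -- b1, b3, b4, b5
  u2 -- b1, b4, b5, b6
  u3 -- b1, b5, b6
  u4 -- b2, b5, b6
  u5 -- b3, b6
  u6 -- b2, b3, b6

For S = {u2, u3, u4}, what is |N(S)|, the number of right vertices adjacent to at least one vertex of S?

5

The union of neighbours of {u2, u3, u4} is {b1, b2, b4, b5, b6}, which has 5 elements.
Since |N(S)| = 5 ≥ |S| = 3, Hall's condition holds for this subset.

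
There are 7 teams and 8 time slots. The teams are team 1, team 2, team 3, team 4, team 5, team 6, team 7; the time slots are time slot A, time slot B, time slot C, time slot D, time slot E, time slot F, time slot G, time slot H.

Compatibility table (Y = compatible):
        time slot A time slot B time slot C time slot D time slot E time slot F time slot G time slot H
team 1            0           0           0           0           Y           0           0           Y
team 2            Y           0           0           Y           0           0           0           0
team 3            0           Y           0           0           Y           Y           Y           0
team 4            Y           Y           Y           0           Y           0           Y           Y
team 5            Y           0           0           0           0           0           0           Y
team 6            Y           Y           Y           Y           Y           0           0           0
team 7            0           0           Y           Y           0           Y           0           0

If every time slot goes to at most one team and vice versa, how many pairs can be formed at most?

A valid assignment of size 7: team 1→time slot H, team 2→time slot D, team 3→time slot G, team 4→time slot E, team 5→time slot A, team 6→time slot C, team 7→time slot F.
This saturates every team, so 7 is the maximum.

7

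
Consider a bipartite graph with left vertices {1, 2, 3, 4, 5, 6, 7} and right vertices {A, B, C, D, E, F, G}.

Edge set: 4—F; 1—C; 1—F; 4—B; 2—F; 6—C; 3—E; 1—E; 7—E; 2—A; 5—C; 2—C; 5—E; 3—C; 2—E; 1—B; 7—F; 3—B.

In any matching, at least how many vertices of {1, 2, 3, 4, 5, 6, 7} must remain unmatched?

2

A valid assignment of size 5: 1→C, 2→A, 3→B, 4→F, 5→E.
The set {1, 3, 4, 5, 6, 7} has only 4 neighbours ({B, C, E, F}), so by Hall's theorem at most 5 of the 7 left vertices can be matched.
That matches 5 of the 7, leaving 2 unmatched; no matching can do better.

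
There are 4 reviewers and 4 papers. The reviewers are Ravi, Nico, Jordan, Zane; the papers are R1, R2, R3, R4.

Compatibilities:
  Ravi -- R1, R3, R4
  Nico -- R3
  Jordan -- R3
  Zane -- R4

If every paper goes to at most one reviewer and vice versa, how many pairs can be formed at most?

One maximum matching: Ravi→R1, Nico→R3, Zane→R4.
The set {Nico, Jordan} has only 1 neighbour ({R3}), so by Hall's theorem at most 3 of the 4 reviewers can be matched.

3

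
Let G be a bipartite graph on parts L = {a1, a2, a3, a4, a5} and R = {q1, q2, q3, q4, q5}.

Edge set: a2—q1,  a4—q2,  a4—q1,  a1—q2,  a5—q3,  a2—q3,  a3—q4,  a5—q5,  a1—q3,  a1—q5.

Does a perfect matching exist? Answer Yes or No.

Yes

One maximum matching: a1–q2, a2–q3, a3–q4, a4–q1, a5–q5.
All 5 left vertices are covered.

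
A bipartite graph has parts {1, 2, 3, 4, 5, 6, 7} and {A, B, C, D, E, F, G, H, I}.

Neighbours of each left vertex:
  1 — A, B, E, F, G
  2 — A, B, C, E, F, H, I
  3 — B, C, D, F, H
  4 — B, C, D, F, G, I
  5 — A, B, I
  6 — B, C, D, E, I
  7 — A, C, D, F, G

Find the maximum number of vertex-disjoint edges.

7

One maximum matching: 1–A, 2–E, 3–H, 4–F, 5–I, 6–B, 7–G.
This saturates every left vertex, so 7 is the maximum.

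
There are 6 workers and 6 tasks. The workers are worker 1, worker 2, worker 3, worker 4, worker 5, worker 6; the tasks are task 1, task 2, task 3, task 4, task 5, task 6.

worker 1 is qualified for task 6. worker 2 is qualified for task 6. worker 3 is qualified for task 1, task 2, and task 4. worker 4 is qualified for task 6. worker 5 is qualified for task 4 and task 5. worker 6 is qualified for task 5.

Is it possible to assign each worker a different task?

No

The set {worker 1, worker 2, worker 4} has only 1 neighbour ({task 6}), so by Hall's theorem at most 4 of the 6 workers can be matched.
Hence no matching covers every worker.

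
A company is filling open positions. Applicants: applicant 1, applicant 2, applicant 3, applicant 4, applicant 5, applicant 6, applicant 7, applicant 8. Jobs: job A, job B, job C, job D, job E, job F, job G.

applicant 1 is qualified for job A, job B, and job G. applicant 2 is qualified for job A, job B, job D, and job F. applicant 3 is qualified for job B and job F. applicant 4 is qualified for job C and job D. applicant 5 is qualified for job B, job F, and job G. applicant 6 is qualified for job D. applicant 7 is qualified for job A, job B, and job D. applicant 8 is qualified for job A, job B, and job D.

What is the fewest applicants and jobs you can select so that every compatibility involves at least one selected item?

A maximum matching has 6 edges (e.g. applicant 1–job A, applicant 2–job F, applicant 3–job B, applicant 4–job C, applicant 5–job G, applicant 6–job D).
By König's theorem the minimum vertex cover has the same size. One such cover is {applicant 4, job A, job B, job D, job F, job G}.

6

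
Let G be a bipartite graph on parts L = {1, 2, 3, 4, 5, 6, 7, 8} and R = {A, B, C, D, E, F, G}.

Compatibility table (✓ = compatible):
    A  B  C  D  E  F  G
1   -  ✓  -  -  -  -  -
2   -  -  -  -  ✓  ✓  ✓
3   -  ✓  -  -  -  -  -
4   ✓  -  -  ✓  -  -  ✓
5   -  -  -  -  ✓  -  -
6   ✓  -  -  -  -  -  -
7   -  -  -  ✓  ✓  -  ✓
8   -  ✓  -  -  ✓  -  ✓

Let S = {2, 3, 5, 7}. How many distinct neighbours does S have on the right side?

5

The union of neighbours of {2, 3, 5, 7} is {B, D, E, F, G}, which has 5 elements.
Since |N(S)| = 5 ≥ |S| = 4, Hall's condition holds for this subset.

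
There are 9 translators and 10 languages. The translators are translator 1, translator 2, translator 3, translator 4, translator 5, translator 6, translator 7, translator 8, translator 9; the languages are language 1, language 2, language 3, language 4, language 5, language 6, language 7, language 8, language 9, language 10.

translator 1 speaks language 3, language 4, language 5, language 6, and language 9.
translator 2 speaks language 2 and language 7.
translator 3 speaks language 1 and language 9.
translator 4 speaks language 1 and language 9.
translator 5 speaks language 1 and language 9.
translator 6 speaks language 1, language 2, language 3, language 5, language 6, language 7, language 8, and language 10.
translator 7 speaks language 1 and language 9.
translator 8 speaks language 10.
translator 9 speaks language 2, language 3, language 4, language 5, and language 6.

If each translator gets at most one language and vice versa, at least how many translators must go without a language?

2

One maximum matching: translator 1-language 6, translator 2-language 7, translator 3-language 1, translator 4-language 9, translator 6-language 8, translator 8-language 10, translator 9-language 2.
The set {translator 3, translator 4, translator 5, translator 7} has only 2 neighbours ({language 1, language 9}), so by Hall's theorem at most 7 of the 9 translators can be matched.
That matches 7 of the 9, leaving 2 unmatched; no matching can do better.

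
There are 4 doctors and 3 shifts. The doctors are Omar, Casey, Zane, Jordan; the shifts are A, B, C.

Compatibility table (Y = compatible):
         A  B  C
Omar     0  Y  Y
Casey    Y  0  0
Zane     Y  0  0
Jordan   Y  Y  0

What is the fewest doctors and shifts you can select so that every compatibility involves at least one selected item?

3

The 3 edges Omar–C, Casey–A, Jordan–B form a matching, so any vertex cover needs at least 3 vertices (one per matched edge).
Conversely {Omar, Jordan, A} meets every edge and has exactly 3 vertices, so 3 is optimal.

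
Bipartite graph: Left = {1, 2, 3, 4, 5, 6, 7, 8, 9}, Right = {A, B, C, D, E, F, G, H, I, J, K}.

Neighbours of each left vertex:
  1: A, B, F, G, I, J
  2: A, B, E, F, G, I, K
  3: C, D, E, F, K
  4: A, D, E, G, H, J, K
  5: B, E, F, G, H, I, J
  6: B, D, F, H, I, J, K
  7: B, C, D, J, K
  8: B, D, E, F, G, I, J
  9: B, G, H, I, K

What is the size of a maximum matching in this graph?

9

For example, pair 1-F, 2-A, 3-D, 4-J, 5-H, 6-K, 7-B, 8-E, 9-G.
All 9 left vertices are matched, so no larger matching exists.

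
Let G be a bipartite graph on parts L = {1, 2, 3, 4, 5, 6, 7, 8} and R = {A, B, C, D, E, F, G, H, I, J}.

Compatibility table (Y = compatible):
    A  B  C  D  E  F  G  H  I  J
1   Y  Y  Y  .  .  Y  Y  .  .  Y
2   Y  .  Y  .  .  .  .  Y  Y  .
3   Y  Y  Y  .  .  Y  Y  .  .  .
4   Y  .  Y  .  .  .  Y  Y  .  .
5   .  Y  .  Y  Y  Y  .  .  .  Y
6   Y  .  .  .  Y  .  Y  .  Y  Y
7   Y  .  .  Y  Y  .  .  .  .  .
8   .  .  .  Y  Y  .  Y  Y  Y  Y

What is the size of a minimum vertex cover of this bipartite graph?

8

The 8 edges 1–A, 2–I, 3–B, 4–C, 5–E, 6–G, 7–D, 8–J form a matching, so any vertex cover needs at least 8 vertices (one per matched edge).
Conversely {1, 2, 3, 4, 5, 6, 7, 8} meets every edge and has exactly 8 vertices, so 8 is optimal.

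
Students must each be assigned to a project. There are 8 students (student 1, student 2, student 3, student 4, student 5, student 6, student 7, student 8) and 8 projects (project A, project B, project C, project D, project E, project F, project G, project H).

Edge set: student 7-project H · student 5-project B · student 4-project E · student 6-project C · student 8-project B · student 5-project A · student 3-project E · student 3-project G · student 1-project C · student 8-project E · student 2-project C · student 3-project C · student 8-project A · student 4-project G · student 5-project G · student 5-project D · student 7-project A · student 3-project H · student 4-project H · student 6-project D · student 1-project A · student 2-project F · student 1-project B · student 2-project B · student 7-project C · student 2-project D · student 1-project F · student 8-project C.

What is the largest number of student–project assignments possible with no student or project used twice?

8

A valid assignment of size 8: student 1–project B, student 2–project F, student 3–project H, student 4–project G, student 5–project A, student 6–project D, student 7–project C, student 8–project E.
All 8 students are matched, so no larger matching exists.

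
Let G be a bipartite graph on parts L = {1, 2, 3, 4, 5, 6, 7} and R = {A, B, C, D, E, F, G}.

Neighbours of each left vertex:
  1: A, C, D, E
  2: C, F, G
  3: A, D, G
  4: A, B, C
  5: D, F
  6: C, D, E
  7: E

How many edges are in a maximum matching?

7

One maximum matching: 1-D, 2-G, 3-A, 4-B, 5-F, 6-C, 7-E.
This saturates every left vertex, so 7 is the maximum.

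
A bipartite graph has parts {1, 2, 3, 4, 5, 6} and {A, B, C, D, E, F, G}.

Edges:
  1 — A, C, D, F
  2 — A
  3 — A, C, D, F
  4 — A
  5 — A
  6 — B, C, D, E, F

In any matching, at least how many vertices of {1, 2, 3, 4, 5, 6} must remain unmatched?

For example, pair 1→C, 2→A, 3→F, 6→E.
The set {2, 4, 5} has only 1 neighbour ({A}), so by Hall's theorem at most 4 of the 6 left vertices can be matched.
That matches 4 of the 6, leaving 2 unmatched; no matching can do better.

2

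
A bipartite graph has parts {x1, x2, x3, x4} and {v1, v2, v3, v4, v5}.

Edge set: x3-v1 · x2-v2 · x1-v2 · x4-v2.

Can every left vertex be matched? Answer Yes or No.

No

The set {x1, x2, x4} has only 1 neighbour ({v2}), so by Hall's theorem at most 2 of the 4 left vertices can be matched.
Hence no matching covers every left vertex.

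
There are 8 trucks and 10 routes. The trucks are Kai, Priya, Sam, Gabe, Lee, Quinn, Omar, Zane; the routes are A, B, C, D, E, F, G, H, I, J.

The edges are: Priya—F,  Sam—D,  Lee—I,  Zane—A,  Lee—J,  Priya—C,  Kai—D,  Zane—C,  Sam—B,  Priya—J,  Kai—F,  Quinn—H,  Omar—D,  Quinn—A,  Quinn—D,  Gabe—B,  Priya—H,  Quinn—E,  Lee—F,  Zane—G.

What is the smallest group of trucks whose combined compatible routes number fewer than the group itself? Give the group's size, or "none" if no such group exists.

Take S = {Sam, Gabe, Omar}. Its neighbourhood is {B, D}, so |N(S)| = 2 < |S| = 3.
Every subset of size less than 3 has at least as many neighbours as members, so 3 is the minimum.

3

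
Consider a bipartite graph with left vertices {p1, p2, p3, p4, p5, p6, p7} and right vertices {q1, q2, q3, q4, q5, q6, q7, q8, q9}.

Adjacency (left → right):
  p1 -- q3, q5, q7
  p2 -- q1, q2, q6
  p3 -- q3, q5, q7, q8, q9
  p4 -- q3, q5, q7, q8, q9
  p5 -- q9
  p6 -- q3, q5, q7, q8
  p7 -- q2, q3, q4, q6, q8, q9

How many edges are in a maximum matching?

7

A valid assignment of size 7: p1–q5, p2–q2, p3–q7, p4–q3, p5–q9, p6–q8, p7–q6.
All 7 left vertices are matched, so no larger matching exists.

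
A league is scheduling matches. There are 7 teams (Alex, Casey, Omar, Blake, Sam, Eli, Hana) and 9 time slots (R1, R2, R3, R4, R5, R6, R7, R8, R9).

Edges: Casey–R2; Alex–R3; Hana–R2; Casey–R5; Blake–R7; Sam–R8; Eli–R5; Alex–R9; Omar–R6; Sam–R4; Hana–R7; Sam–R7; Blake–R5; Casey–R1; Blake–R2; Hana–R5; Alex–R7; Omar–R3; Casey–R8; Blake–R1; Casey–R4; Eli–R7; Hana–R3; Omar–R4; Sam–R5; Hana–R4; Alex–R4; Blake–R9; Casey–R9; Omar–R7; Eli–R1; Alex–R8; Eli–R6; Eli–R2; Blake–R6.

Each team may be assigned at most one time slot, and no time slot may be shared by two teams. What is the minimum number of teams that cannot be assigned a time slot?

One maximum matching: Alex-R9, Casey-R4, Omar-R7, Blake-R6, Sam-R5, Eli-R2, Hana-R3.
All 7 teams are matched, so no larger matching exists.
That matches 7 of the 7, leaving 0 unmatched; no matching can do better.

0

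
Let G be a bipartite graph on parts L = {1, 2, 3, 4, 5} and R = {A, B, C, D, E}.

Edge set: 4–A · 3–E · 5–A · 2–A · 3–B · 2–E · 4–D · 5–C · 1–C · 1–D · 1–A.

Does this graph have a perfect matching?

A valid assignment of size 5: 1–D, 2–E, 3–B, 4–A, 5–C.
Every left vertex is matched, so this is a perfect matching.

Yes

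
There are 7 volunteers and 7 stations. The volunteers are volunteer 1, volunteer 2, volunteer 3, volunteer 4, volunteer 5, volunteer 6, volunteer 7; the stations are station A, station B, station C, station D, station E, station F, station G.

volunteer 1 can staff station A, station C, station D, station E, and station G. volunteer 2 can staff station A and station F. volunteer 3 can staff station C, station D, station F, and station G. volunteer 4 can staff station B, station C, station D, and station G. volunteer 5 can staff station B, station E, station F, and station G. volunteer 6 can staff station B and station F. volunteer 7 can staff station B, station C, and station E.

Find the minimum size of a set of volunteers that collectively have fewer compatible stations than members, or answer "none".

A matching saturating every volunteer exists, for instance volunteer 1→station G, volunteer 2→station A, volunteer 3→station D, volunteer 4→station C, volunteer 5→station E, volunteer 6→station F, volunteer 7→station B.
By Hall's marriage theorem, this means |N(S)| ≥ |S| for every subset S, so no violating subset exists.

none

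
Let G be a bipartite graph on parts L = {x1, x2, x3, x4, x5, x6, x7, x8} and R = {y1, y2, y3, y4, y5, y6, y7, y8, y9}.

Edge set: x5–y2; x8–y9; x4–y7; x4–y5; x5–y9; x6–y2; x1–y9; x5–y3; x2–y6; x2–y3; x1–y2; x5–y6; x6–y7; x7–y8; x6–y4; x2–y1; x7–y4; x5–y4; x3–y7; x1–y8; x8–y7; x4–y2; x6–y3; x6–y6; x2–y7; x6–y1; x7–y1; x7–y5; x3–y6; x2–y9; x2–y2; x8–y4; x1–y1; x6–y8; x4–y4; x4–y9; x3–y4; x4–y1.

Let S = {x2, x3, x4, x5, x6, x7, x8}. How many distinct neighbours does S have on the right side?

The union of neighbours of {x2, x3, x4, x5, x6, x7, x8} is {y1, y2, y3, y4, y5, y6, y7, y8, y9}, which has 9 elements.
Since |N(S)| = 9 ≥ |S| = 7, Hall's condition holds for this subset.

9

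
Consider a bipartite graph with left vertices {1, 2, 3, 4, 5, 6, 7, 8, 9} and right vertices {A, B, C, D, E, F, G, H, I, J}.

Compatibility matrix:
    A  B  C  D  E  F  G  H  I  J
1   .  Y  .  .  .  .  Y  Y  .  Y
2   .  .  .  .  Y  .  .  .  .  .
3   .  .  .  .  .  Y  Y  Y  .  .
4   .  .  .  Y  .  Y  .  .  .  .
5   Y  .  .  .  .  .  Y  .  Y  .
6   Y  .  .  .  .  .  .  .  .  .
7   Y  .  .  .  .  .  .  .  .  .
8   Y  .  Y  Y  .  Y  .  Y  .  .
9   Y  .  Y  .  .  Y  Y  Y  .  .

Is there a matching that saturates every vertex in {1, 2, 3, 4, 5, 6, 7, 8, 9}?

No

The set {6, 7} has only 1 neighbour ({A}), so by Hall's theorem at most 8 of the 9 left vertices can be matched.
Hence no matching covers every left vertex.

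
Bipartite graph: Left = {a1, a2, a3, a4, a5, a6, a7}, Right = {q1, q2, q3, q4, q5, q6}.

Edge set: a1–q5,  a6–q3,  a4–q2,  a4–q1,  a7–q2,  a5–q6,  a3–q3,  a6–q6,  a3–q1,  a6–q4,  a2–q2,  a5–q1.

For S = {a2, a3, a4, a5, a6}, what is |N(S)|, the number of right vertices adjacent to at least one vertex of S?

The union of neighbours of {a2, a3, a4, a5, a6} is {q1, q2, q3, q4, q6}, which has 5 elements.
Since |N(S)| = 5 ≥ |S| = 5, Hall's condition holds for this subset.

5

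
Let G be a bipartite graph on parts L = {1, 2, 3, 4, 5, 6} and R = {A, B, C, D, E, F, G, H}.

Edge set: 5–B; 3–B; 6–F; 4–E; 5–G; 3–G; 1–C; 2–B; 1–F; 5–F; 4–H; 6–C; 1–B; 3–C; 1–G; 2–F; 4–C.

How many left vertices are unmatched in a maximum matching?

1

A valid assignment of size 5: 1–G, 2–F, 3–C, 4–E, 5–B.
The set {1, 2, 3, 5, 6} has only 4 neighbours ({B, C, F, G}), so by Hall's theorem at most 5 of the 6 left vertices can be matched.
That matches 5 of the 6, leaving 1 unmatched; no matching can do better.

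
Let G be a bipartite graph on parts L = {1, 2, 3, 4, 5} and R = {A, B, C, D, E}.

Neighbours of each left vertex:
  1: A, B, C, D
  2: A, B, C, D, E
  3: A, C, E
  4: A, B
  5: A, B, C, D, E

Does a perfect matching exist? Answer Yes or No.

Yes

One maximum matching: 1–D, 2–E, 3–C, 4–B, 5–A.
Every left vertex is matched, so this is a perfect matching.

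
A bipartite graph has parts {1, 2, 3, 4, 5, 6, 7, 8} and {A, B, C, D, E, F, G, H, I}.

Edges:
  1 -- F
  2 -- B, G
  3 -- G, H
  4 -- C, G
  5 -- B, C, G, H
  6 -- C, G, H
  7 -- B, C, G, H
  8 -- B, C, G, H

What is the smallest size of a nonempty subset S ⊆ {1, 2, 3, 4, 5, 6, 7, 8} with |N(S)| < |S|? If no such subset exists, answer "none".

Take S = {2, 3, 4, 5, 6}. Its neighbourhood is {B, C, G, H}, so |N(S)| = 4 < |S| = 5.
Every subset of size less than 5 has at least as many neighbours as members, so 5 is the minimum.

5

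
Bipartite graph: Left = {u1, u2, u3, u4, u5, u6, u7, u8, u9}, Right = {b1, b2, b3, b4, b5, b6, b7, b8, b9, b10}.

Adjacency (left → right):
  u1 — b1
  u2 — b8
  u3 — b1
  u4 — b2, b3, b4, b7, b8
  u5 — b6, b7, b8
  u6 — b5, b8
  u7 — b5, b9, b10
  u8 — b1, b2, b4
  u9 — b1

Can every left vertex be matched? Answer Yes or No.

No

The set {u1, u3, u9} has only 1 neighbour ({b1}), so by Hall's theorem at most 7 of the 9 left vertices can be matched.
Hence no matching covers every left vertex.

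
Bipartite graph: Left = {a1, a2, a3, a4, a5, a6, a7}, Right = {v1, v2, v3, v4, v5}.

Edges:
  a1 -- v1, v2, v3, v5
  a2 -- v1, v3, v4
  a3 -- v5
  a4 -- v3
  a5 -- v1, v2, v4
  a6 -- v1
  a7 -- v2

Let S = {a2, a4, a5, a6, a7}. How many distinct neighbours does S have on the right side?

4

The union of neighbours of {a2, a4, a5, a6, a7} is {v1, v2, v3, v4}, which has 4 elements.
Since |N(S)| = 4 < |S| = 5, Hall's condition fails for this subset.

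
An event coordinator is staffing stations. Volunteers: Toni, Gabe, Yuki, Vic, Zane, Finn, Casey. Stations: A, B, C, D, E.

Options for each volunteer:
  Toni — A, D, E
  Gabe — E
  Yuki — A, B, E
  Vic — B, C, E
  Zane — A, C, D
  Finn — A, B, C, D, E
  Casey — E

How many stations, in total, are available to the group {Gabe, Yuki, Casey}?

3

The union of neighbours of {Gabe, Yuki, Casey} is {A, B, E}, which has 3 elements.
Since |N(S)| = 3 ≥ |S| = 3, Hall's condition holds for this subset.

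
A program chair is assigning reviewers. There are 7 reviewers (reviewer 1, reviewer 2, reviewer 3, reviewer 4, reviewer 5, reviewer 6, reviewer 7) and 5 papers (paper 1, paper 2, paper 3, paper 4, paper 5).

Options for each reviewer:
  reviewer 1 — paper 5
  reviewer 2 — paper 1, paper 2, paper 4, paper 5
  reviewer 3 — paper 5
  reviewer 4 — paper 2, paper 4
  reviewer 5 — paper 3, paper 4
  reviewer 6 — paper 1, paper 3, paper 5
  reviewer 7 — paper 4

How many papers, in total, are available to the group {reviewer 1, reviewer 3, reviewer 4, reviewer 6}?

The union of neighbours of {reviewer 1, reviewer 3, reviewer 4, reviewer 6} is {paper 1, paper 2, paper 3, paper 4, paper 5}, which has 5 elements.
Since |N(S)| = 5 ≥ |S| = 4, Hall's condition holds for this subset.

5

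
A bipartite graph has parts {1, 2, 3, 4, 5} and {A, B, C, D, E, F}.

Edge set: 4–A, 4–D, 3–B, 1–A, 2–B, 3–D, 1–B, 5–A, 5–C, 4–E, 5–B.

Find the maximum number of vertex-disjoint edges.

5

A valid assignment of size 5: 1→A, 2→B, 3→D, 4→E, 5→C.
This saturates every left vertex, so 5 is the maximum.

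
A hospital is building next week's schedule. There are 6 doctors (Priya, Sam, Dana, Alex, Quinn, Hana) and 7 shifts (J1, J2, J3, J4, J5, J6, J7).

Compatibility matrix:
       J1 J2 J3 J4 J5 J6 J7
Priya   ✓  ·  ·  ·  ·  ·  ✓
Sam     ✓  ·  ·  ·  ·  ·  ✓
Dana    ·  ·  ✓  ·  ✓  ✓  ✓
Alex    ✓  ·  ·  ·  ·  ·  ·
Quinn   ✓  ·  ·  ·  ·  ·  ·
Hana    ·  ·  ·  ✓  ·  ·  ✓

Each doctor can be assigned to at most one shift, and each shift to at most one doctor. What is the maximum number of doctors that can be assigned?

One maximum matching: Priya→J1, Sam→J7, Dana→J3, Hana→J4.
The set {Priya, Sam, Alex, Quinn} has only 2 neighbours ({J1, J7}), so by Hall's theorem at most 4 of the 6 doctors can be matched.

4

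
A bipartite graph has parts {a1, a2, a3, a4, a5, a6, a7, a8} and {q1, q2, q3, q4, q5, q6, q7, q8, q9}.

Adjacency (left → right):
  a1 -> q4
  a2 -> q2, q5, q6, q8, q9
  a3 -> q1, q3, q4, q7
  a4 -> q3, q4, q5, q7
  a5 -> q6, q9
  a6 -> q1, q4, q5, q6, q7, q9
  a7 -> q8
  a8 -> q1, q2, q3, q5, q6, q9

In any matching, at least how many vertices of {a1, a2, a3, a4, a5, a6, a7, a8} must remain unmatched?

One maximum matching: a1–q4, a2–q2, a3–q3, a4–q5, a5–q6, a6–q7, a7–q8, a8–q9.
All 8 left vertices are matched, so no larger matching exists.
That matches 8 of the 8, leaving 0 unmatched; no matching can do better.

0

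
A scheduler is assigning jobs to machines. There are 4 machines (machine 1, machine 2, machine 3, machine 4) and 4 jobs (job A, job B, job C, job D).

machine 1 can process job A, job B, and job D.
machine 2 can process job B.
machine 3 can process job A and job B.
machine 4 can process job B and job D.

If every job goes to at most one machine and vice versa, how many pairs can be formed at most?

For example, pair machine 1-job D, machine 2-job B, machine 3-job A.
The set {machine 1, machine 2, machine 3, machine 4} has only 3 neighbours ({job A, job B, job D}), so by Hall's theorem at most 3 of the 4 machines can be matched.

3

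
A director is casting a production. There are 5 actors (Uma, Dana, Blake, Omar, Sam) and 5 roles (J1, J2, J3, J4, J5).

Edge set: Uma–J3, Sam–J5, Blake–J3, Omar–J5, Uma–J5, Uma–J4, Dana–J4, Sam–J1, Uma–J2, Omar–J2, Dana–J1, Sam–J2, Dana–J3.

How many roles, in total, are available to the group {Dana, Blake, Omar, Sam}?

The union of neighbours of {Dana, Blake, Omar, Sam} is {J1, J2, J3, J4, J5}, which has 5 elements.
Since |N(S)| = 5 ≥ |S| = 4, Hall's condition holds for this subset.

5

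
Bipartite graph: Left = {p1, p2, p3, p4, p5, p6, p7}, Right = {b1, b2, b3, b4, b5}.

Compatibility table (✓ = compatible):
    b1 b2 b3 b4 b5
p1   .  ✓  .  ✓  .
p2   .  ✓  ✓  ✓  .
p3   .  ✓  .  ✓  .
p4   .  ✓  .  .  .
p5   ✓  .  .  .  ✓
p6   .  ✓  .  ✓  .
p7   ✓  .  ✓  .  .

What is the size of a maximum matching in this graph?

One maximum matching: p1–b2, p2–b3, p3–b4, p5–b5, p7–b1.
The set {p1, p3, p4, p6} has only 2 neighbours ({b2, b4}), so by Hall's theorem at most 5 of the 7 left vertices can be matched.

5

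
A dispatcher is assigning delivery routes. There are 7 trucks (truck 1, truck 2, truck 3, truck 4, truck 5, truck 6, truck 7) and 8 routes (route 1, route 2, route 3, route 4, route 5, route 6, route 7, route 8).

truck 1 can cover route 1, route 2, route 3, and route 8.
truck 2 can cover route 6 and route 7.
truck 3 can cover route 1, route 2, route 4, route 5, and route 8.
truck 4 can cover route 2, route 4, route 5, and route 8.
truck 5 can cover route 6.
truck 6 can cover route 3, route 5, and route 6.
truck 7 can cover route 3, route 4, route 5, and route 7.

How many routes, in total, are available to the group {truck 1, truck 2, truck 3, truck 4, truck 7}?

The union of neighbours of {truck 1, truck 2, truck 3, truck 4, truck 7} is {route 1, route 2, route 3, route 4, route 5, route 6, route 7, route 8}, which has 8 elements.
Since |N(S)| = 8 ≥ |S| = 5, Hall's condition holds for this subset.

8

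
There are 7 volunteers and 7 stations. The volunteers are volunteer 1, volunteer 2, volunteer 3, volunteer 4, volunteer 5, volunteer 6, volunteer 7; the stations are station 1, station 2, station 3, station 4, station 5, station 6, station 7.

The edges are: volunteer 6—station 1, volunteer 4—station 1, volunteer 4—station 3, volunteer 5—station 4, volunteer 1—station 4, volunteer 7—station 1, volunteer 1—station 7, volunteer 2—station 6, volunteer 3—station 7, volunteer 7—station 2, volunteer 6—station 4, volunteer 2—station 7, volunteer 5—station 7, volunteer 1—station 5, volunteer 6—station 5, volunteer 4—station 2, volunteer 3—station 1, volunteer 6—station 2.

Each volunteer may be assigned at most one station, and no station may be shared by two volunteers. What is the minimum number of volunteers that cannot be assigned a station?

A valid assignment of size 7: volunteer 1–station 5, volunteer 2–station 6, volunteer 3–station 7, volunteer 4–station 3, volunteer 5–station 4, volunteer 6–station 1, volunteer 7–station 2.
This saturates every volunteer, so 7 is the maximum.
That matches 7 of the 7, leaving 0 unmatched; no matching can do better.

0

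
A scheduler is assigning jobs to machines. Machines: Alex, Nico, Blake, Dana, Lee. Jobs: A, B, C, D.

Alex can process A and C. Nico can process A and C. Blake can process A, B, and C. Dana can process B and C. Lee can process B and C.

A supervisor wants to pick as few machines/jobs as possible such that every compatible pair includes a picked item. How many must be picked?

3

A maximum matching has 3 edges (e.g. Alex–A, Nico–C, Blake–B).
By König's theorem the minimum vertex cover has the same size. One such cover is {A, B, C}.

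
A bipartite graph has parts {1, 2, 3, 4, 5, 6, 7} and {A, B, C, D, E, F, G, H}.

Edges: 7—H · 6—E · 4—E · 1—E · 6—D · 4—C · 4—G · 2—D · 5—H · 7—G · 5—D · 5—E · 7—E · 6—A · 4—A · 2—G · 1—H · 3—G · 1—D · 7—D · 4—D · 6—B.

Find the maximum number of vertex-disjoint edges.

6

For example, pair 1→H, 2→D, 3→G, 4→A, 5→E, 6→B.
The set {1, 2, 3, 5, 7} has only 4 neighbours ({D, E, G, H}), so by Hall's theorem at most 6 of the 7 left vertices can be matched.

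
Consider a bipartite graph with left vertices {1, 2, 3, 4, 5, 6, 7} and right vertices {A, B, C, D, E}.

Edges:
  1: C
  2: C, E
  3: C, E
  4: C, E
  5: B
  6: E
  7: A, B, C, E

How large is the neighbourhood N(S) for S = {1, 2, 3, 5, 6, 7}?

The union of neighbours of {1, 2, 3, 5, 6, 7} is {A, B, C, E}, which has 4 elements.
Since |N(S)| = 4 < |S| = 6, Hall's condition fails for this subset.

4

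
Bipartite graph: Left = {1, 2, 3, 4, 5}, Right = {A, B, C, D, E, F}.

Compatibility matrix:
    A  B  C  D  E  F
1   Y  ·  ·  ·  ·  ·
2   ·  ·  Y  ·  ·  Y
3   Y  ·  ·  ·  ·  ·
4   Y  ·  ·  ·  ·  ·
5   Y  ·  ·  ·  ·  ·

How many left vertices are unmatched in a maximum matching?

3

A valid assignment of size 2: 1→A, 2→F.
The set {1, 3, 4, 5} has only 1 neighbour ({A}), so by Hall's theorem at most 2 of the 5 left vertices can be matched.
That matches 2 of the 5, leaving 3 unmatched; no matching can do better.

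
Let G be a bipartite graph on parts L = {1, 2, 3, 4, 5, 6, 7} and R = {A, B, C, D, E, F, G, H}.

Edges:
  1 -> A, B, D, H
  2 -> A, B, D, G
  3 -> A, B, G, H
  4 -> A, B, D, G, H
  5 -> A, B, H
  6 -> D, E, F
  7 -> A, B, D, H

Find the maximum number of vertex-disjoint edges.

A valid assignment of size 6: 1-D, 2-G, 3-H, 4-A, 5-B, 6-E.
The set {1, 2, 3, 4, 5, 7} has only 5 neighbours ({A, B, D, G, H}), so by Hall's theorem at most 6 of the 7 left vertices can be matched.

6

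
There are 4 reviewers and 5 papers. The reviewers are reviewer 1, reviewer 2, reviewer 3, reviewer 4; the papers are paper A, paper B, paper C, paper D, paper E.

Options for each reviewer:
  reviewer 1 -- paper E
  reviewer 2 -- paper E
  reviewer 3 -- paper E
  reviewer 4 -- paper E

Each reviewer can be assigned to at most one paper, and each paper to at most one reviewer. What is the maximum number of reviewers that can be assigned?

One maximum matching: reviewer 1-paper E.
The set {reviewer 1, reviewer 2, reviewer 3, reviewer 4} has only 1 neighbour ({paper E}), so by Hall's theorem at most 1 of the 4 reviewers can be matched.

1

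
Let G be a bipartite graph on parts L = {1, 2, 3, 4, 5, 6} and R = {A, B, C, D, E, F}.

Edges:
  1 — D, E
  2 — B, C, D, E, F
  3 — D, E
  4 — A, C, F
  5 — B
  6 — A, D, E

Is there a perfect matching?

One maximum matching: 1–D, 2–F, 3–E, 4–C, 5–B, 6–A.
Every left vertex is matched, so this is a perfect matching.

Yes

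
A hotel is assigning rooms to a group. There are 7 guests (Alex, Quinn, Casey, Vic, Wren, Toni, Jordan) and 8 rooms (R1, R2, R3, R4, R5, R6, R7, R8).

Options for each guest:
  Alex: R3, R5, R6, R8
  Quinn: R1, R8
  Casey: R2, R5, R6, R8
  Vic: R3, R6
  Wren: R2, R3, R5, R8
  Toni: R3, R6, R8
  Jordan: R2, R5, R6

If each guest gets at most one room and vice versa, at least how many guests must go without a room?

1

A valid assignment of size 6: Alex→R5, Quinn→R1, Casey→R2, Vic→R6, Wren→R3, Toni→R8.
The set {Alex, Casey, Vic, Wren, Toni, Jordan} has only 5 neighbours ({R2, R3, R5, R6, R8}), so by Hall's theorem at most 6 of the 7 guests can be matched.
That matches 6 of the 7, leaving 1 unmatched; no matching can do better.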